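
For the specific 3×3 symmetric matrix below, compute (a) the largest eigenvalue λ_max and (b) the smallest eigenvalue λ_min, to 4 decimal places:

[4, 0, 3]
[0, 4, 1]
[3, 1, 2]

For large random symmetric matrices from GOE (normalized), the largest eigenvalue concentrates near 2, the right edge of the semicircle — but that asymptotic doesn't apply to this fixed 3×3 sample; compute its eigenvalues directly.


Since M is real symmetric, all three eigenvalues are real; they are the roots of det(λI − M) = λ³ − (tr M) λ² + s λ − det M, where s is the sum of the principal 2×2 minors.
tr M = 4 + 4 + 2 = 10.
s = (4·4 − 0²) + (4·2 − 3²) + (4·2 − 1²) = 16 + (-1) + 7 = 22.
det M (expand along row 1) = 4·7 − 0·(-3) + 3·(-12) = -8.
Characteristic polynomial: λ³ − 10λ² + 22λ + 8 = 0.
Substitute λ = y + (tr M)/3 = y + 3.333333 to remove the quadratic term: y³ + p·y + q = 0 with p = s − (tr M)²/3 = -11.333333 and q = −2(tr M)³/27 + (tr M)·s/3 − det M = 7.259259.
Three real roots ⇒ use the trigonometric (Viète) form: r = 2√(−p/3) = 3.887301, φ = arccos(3q/(p·r)) = arccos(-0.494319) = 2.087848 rad.
y_k = r·cos(φ/3 − 2πk/3) for k = 0, 1, 2 gives y = 2.983291, 0.666667, -3.649958.
λ_k = y_k + 3.333333 gives λ = 6.3166, 4.0000, -0.3166 (check: the sum is 10.0000 = tr M).

Hence λ_max = 6.3166 and λ_min = -0.3166.


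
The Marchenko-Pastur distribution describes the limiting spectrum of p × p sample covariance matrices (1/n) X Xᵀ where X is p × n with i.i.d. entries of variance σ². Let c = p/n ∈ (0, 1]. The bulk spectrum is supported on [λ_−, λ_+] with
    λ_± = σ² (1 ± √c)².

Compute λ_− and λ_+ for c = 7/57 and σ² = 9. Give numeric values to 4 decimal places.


c = 7/57 = 0.122807; √c = 0.350438.
λ_− = σ² (1 − √c)² = 9 · (1 − 0.350438)² = 9 · (0.649562)² = 3.797373.
λ_+ = σ² (1 + √c)² = 9 · (1 + 0.350438)² = 9 · (1.350438)² = 16.413153.

Rounded to 4 decimal places: λ_− ≈ 3.7974, λ_+ ≈ 16.4132.


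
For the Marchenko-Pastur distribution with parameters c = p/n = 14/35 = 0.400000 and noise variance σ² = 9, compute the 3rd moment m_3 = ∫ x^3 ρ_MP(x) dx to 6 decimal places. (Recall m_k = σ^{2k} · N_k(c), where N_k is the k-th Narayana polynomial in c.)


E[X³] = σ⁶ (1 + 3c + c²) (third MP moment). With σ² = 9 (so σ⁶ = 729) and c = 14/35 = 0.400000: E[X³] = 729 · (1 + 3·0.400000 + (0.400000)²) = 729 · 2.360000.

So E[X^3] = 1720.440000.


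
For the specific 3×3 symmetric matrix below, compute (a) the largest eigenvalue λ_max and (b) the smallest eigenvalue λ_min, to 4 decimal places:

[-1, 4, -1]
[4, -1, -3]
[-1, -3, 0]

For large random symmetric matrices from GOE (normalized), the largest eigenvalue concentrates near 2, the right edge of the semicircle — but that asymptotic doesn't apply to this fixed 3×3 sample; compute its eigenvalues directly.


Since M is real symmetric, all three eigenvalues are real; they are the roots of det(λI − M) = λ³ − (tr M) λ² + s λ − det M, where s is the sum of the principal 2×2 minors.
tr M = -1 + (-1) + 0 = -2.
s = ((-1)·(-1) − 4²) + ((-1)·0 − (-1)²) + ((-1)·0 − (-3)²) = -15 + (-1) + (-9) = -25.
det M (expand along row 1) = (-1)·(-9) − 4·(-3) + (-1)·(-13) = 34.
Characteristic polynomial: λ³ + 2λ² − 25λ − 34 = 0.
Substitute λ = y + (tr M)/3 = y − 0.666667 to remove the quadratic term: y³ + p·y + q = 0 with p = s − (tr M)²/3 = -26.333333 and q = −2(tr M)³/27 + (tr M)·s/3 − det M = -16.740741.
Three real roots ⇒ use the trigonometric (Viète) form: r = 2√(−p/3) = 5.925463, φ = arccos(3q/(p·r)) = arccos(0.321861) = 1.243102 rad.
y_k = r·cos(φ/3 − 2πk/3) for k = 0, 1, 2 gives y = 5.423998, -0.645960, -4.778038.
λ_k = y_k − 0.666667 gives λ = 4.7573, -1.3126, -5.4447 (check: the sum is -2.0000 = tr M).

Hence λ_max = 4.7573 and λ_min = -5.4447.


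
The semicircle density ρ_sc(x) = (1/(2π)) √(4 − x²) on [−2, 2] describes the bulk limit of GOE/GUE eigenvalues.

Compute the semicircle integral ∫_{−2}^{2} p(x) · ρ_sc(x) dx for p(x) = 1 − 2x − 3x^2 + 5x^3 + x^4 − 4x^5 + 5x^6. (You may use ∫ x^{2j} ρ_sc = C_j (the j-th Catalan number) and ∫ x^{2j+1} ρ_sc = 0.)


Write p(x) = Σ a_i x^i, split into monomials and integrate each against ρ_sc separately.
Using ∫ x^{2j} ρ_sc = C_j = (1/(j+1)) C(2j, j) (Catalan numbers) and ∫ x^{2j+1} ρ_sc = 0 (odd monomials vanish by symmetry):
  i = 0 (even): a_0 · C_{0} = 1 · 1 = 1
  i = 1 (odd): ∫ x^1 ρ_sc = 0 (vanishes)
  i = 2 (even): a_2 · C_{1} = -3 · 1 = -3
  i = 3 (odd): ∫ x^3 ρ_sc = 0 (vanishes)
  i = 4 (even): a_4 · C_{2} = 1 · 2 = 2
  i = 5 (odd): ∫ x^5 ρ_sc = 0 (vanishes)
  i = 6 (even): a_6 · C_{3} = 5 · 5 = 25

Summing the contributions: ∫_{−2}^{2} p(x) ρ_sc(x) dx = 1 + (-3) + 2 + 25 = 25.


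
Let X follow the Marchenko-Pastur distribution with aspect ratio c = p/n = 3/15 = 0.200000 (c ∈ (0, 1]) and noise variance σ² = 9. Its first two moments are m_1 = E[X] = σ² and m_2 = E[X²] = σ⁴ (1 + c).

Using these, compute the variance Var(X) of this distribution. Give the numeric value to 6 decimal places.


m_1 = E[X] = σ² = 9, so m_1² = 81.
m_2 = E[X²] = σ⁴ (1 + c) = 81 · (1 + 0.200000) = 81 · 1.200000 = 97.200000.
(Note m_2 − m_1² simplifies to c · σ⁴ = 0.200000 · 81.)

Var(X) = m_2 − m_1² = 97.200000 − 81 = 16.200000.


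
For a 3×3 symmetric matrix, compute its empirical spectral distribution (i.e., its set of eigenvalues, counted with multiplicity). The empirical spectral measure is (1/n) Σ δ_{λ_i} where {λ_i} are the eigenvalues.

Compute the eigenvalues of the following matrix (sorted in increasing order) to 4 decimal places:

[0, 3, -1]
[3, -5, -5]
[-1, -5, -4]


Since M is real symmetric, all three eigenvalues are real; they are the roots of det(λI − M) = λ³ − (tr M) λ² + s λ − det M, where s is the sum of the principal 2×2 minors.
tr M = 0 + (-5) + (-4) = -9.
s = (0·(-5) − 3²) + (0·(-4) − (-1)²) + ((-5)·(-4) − (-5)²) = -9 + (-1) + (-5) = -15.
det M (expand along row 1) = 0·(-5) − 3·(-17) + (-1)·(-20) = 71.
Characteristic polynomial: λ³ + 9λ² − 15λ − 71 = 0.
Substitute λ = y + (tr M)/3 = y − 3.000000 to remove the quadratic term: y³ + p·y + q = 0 with p = s − (tr M)²/3 = -42.000000 and q = −2(tr M)³/27 + (tr M)·s/3 − det M = 28.000000.
Three real roots ⇒ use the trigonometric (Viète) form: r = 2√(−p/3) = 7.483315, φ = arccos(3q/(p·r)) = arccos(-0.267261) = 1.841346 rad.
y_k = r·cos(φ/3 − 2πk/3) for k = 0, 1, 2 gives y = 6.117427, 0.673955, -6.791382.
λ_k = y_k − 3.000000 gives λ = 3.1174, -2.3260, -9.7914 (check: the sum is -9.0000 = tr M).

Eigenvalues sorted in increasing order: [-9.7914, -2.3260, 3.1174].


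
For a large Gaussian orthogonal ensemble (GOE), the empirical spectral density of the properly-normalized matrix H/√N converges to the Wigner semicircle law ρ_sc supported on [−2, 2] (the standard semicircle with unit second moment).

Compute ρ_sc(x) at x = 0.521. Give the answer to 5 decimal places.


ρ_sc(x) = (1/(2π)) √(4 − x²). With x = 0.521:
  4 − x² = 4 − (0.521)² = 4 − 0.271441 = 3.728559.
  √(4 − x²) = 1.930948.
  1/(2π) = 0.159155.
  ρ_sc(0.521) = 0.159155 · 1.930948 = 0.307320.

Rounded to 5 decimal places: ρ_sc(0.521) ≈ 0.30732.


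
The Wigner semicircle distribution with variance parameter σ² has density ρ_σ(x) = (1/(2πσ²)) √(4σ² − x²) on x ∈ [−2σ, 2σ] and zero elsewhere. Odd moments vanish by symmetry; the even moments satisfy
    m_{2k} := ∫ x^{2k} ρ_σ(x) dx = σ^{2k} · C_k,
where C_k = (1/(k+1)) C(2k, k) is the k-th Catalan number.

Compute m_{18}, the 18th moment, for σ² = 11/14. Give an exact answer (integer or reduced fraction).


By the scaled semicircle moment identity, m_{2k} = σ^{2k} · C_k with k = 9.
C_9 = (1/(k+1)) · C(2k, k) = (1/10) · C(18, 9) = (1/10) · 48620 = 4862.
σ^{2k} = (σ²)^k = (11/14)^9 = 2357947691/20661046784.

Therefore m_{18} = σ^{18} · C_9 = (2357947691/20661046784) · 4862 = 5732170836821/10330523392.


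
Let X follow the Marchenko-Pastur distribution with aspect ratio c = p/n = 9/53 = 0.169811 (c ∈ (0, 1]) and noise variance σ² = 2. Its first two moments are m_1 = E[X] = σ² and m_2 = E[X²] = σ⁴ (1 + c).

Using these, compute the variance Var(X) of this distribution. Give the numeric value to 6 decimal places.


m_1 = E[X] = σ² = 2, so m_1² = 4.
m_2 = E[X²] = σ⁴ (1 + c) = 4 · (1 + 0.169811) = 4 · 1.169811 = 4.679245.
(Note m_2 − m_1² simplifies to c · σ⁴ = 0.169811 · 4.)

Var(X) = m_2 − m_1² = 4.679245 − 4 = 0.679245.


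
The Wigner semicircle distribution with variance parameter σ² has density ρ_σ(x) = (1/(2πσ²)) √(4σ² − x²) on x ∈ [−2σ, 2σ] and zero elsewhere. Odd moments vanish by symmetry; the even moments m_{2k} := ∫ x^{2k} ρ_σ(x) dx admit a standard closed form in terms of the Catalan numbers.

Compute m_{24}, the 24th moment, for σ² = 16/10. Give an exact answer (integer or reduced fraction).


By the scaled semicircle moment identity, m_{2k} = σ^{2k} · C_k with k = 12.
C_12 = (1/(k+1)) · C(2k, k) = (1/13) · C(24, 12) = (1/13) · 2704156 = 208012.
σ^{2k} = (σ²)^k = (16/10)^12 = 68719476736/244140625.

Therefore m_{24} = σ^{24} · C_12 = (68719476736/244140625) · 208012 = 14294475794808832/244140625.


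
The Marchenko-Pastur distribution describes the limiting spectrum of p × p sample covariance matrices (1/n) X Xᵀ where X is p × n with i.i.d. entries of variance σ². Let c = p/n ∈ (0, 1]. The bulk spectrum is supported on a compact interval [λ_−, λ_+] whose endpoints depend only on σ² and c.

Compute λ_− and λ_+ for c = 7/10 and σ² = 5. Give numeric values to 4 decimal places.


c = 7/10 = 0.700000; √c = 0.836660.
λ_− = σ² (1 − √c)² = 5 · (1 − 0.836660)² = 5 · (0.163340)² = 0.133400.
λ_+ = σ² (1 + √c)² = 5 · (1 + 0.836660)² = 5 · (1.836660)² = 16.866600.

Rounded to 4 decimal places: λ_− ≈ 0.1334, λ_+ ≈ 16.8666.


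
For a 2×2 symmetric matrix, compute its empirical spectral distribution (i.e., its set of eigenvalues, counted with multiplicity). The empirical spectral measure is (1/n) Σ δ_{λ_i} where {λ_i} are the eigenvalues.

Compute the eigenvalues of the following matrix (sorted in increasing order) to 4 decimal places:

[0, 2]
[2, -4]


Since M is real symmetric, both eigenvalues are real; they are the roots of det(λI − M) = λ² − (tr M) λ + det M.
tr M = 0 + (-4) = -4.
det M = 0·(-4) − 2² = 0 − 4 = -4.
Characteristic polynomial: λ² + 4λ − 4 = 0.
Discriminant Δ = (tr M)² − 4·det M = 16 − (-16) = 32; √Δ = 5.656854.
λ = (tr M ± √Δ)/2 = (-4 ± 5.656854)/2, giving (tr M − √Δ)/2 = -4.8284 and (tr M + √Δ)/2 = 0.8284.

Eigenvalues sorted in increasing order: [-4.8284, 0.8284].


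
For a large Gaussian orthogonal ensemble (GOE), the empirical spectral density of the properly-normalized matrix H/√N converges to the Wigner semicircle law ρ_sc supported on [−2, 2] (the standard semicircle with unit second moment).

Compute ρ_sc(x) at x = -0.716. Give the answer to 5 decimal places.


ρ_sc(x) = (1/(2π)) √(4 − x²). With x = -0.716:
  4 − x² = 4 − (-0.716)² = 4 − 0.512656 = 3.487344.
  √(4 − x²) = 1.867443.
  1/(2π) = 0.159155.
  ρ_sc(-0.716) = 0.159155 · 1.867443 = 0.297213.

Rounded to 5 decimal places: ρ_sc(-0.716) ≈ 0.29721.


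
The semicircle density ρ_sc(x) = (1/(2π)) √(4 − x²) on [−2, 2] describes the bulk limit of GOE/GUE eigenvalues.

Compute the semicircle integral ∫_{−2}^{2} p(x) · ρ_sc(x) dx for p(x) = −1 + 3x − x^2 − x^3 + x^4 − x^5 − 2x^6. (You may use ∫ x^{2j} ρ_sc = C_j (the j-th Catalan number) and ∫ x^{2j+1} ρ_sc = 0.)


Write p(x) = Σ a_i x^i, split into monomials and integrate each against ρ_sc separately.
Using ∫ x^{2j} ρ_sc = C_j = (1/(j+1)) C(2j, j) (Catalan numbers) and ∫ x^{2j+1} ρ_sc = 0 (odd monomials vanish by symmetry):
  i = 0 (even): a_0 · C_{0} = -1 · 1 = -1
  i = 1 (odd): ∫ x^1 ρ_sc = 0 (vanishes)
  i = 2 (even): a_2 · C_{1} = -1 · 1 = -1
  i = 3 (odd): ∫ x^3 ρ_sc = 0 (vanishes)
  i = 4 (even): a_4 · C_{2} = 1 · 2 = 2
  i = 5 (odd): ∫ x^5 ρ_sc = 0 (vanishes)
  i = 6 (even): a_6 · C_{3} = -2 · 5 = -10

Summing the contributions: ∫_{−2}^{2} p(x) ρ_sc(x) dx = (-1) + (-1) + 2 + (-10) = -10.


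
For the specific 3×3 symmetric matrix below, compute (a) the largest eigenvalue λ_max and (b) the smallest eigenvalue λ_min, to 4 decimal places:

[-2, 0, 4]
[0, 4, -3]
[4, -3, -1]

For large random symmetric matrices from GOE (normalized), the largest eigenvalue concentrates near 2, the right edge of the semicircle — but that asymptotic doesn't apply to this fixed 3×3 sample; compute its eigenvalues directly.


Since M is real symmetric, all three eigenvalues are real; they are the roots of det(λI − M) = λ³ − (tr M) λ² + s λ − det M, where s is the sum of the principal 2×2 minors.
tr M = -2 + 4 + (-1) = 1.
s = ((-2)·4 − 0²) + ((-2)·(-1) − 4²) + (4·(-1) − (-3)²) = -8 + (-14) + (-13) = -35.
det M (expand along row 1) = (-2)·(-13) − 0·12 + 4·(-16) = -38.
Characteristic polynomial: λ³ − λ² − 35λ + 38 = 0.
Substitute λ = y + (tr M)/3 = y + 0.333333 to remove the quadratic term: y³ + p·y + q = 0 with p = s − (tr M)²/3 = -35.333333 and q = −2(tr M)³/27 + (tr M)·s/3 − det M = 26.259259.
Three real roots ⇒ use the trigonometric (Viète) form: r = 2√(−p/3) = 6.863753, φ = arccos(3q/(p·r)) = arccos(-0.324831) = 1.901629 rad.
y_k = r·cos(φ/3 − 2πk/3) for k = 0, 1, 2 gives y = 5.530385, 0.755386, -6.285770.
λ_k = y_k + 0.333333 gives λ = 5.8637, 1.0887, -5.9524 (check: the sum is 1.0000 = tr M).

Hence λ_max = 5.8637 and λ_min = -5.9524.


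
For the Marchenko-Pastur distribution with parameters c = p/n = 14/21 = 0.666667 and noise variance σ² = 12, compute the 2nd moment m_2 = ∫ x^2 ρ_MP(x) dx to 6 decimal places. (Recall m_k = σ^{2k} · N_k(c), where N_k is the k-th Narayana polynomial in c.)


E[X²] = σ⁴ (1 + c) (second MP moment). With σ² = 12 (so σ⁴ = 144) and c = 14/21 = 0.666667: E[X²] = 144 · (1 + 0.666667) = 144 · 1.666667.

So E[X^2] = 240.000000.


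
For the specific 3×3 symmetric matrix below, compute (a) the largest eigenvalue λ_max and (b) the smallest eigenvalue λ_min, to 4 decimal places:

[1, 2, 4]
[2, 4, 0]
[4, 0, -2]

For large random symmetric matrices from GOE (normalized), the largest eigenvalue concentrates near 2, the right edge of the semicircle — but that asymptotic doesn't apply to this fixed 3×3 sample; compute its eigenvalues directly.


Since M is real symmetric, all three eigenvalues are real; they are the roots of det(λI − M) = λ³ − (tr M) λ² + s λ − det M, where s is the sum of the principal 2×2 minors.
tr M = 1 + 4 + (-2) = 3.
s = (1·4 − 2²) + (1·(-2) − 4²) + (4·(-2) − 0²) = 0 + (-18) + (-8) = -26.
det M (expand along row 1) = 1·(-8) − 2·(-4) + 4·(-16) = -64.
Characteristic polynomial: λ³ − 3λ² − 26λ + 64 = 0.
Substitute λ = y + (tr M)/3 = y + 1.000000 to remove the quadratic term: y³ + p·y + q = 0 with p = s − (tr M)²/3 = -29.000000 and q = −2(tr M)³/27 + (tr M)·s/3 − det M = 36.000000.
Three real roots ⇒ use the trigonometric (Viète) form: r = 2√(−p/3) = 6.218253, φ = arccos(3q/(p·r)) = arccos(-0.598904) = 2.212928 rad.
y_k = r·cos(φ/3 − 2πk/3) for k = 0, 1, 2 gives y = 4.601855, 1.320840, -5.922695.
λ_k = y_k + 1.000000 gives λ = 5.6019, 2.3208, -4.9227 (check: the sum is 3.0000 = tr M).

Hence λ_max = 5.6019 and λ_min = -4.9227.


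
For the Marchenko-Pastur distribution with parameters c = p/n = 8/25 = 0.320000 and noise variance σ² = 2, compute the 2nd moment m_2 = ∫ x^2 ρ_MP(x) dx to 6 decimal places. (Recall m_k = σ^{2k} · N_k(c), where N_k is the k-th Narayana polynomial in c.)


E[X²] = σ⁴ (1 + c) (second MP moment). With σ² = 2 (so σ⁴ = 4) and c = 8/25 = 0.320000: E[X²] = 4 · (1 + 0.320000) = 4 · 1.320000.

So E[X^2] = 5.280000.


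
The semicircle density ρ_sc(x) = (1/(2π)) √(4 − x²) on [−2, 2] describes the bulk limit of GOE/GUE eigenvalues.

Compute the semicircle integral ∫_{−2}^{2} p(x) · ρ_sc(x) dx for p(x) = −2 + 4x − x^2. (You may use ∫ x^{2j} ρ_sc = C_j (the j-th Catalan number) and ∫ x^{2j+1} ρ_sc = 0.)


Write p(x) = Σ a_i x^i, split into monomials and integrate each against ρ_sc separately.
Using ∫ x^{2j} ρ_sc = C_j = (1/(j+1)) C(2j, j) (Catalan numbers) and ∫ x^{2j+1} ρ_sc = 0 (odd monomials vanish by symmetry):
  i = 0 (even): a_0 · C_{0} = -2 · 1 = -2
  i = 1 (odd): ∫ x^1 ρ_sc = 0 (vanishes)
  i = 2 (even): a_2 · C_{1} = -1 · 1 = -1

Summing the contributions: ∫_{−2}^{2} p(x) ρ_sc(x) dx = (-2) + (-1) = -3.


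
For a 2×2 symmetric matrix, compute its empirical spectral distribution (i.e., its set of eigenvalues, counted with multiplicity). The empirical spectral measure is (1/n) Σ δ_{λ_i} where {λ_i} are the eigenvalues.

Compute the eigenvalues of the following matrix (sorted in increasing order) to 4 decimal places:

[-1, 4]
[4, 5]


Since M is real symmetric, both eigenvalues are real; they are the roots of det(λI − M) = λ² − (tr M) λ + det M.
tr M = -1 + 5 = 4.
det M = (-1)·5 − 4² = -5 − 16 = -21.
Characteristic polynomial: λ² − 4λ − 21 = 0.
Discriminant Δ = (tr M)² − 4·det M = 16 − (-84) = 100; √Δ = 10.000000.
λ = (tr M ± √Δ)/2 = (4 ± 10.000000)/2, giving (tr M − √Δ)/2 = -3.0000 and (tr M + √Δ)/2 = 7.0000.

Eigenvalues sorted in increasing order: [-3.0000, 7.0000].


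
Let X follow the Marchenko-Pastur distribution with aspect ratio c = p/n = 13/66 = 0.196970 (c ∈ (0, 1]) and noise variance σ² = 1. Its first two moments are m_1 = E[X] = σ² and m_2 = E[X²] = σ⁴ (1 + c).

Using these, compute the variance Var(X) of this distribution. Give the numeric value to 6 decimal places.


m_1 = E[X] = σ² = 1, so m_1² = 1.
m_2 = E[X²] = σ⁴ (1 + c) = 1 · (1 + 0.196970) = 1 · 1.196970 = 1.196970.
(Note m_2 − m_1² simplifies to c · σ⁴ = 0.196970 · 1.)

Var(X) = m_2 − m_1² = 1.196970 − 1 = 0.196970.


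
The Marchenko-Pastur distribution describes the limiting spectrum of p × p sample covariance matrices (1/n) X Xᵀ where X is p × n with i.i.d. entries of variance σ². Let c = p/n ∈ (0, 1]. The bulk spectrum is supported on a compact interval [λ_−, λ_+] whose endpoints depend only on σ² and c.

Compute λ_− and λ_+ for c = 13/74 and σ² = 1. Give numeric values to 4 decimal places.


c = 13/74 = 0.175676; √c = 0.419137.
λ_− = σ² (1 − √c)² = 1 · (1 − 0.419137)² = 1 · (0.580863)² = 0.337402.
λ_+ = σ² (1 + √c)² = 1 · (1 + 0.419137)² = 1 · (1.419137)² = 2.013949.

Rounded to 4 decimal places: λ_− ≈ 0.3374, λ_+ ≈ 2.0139.


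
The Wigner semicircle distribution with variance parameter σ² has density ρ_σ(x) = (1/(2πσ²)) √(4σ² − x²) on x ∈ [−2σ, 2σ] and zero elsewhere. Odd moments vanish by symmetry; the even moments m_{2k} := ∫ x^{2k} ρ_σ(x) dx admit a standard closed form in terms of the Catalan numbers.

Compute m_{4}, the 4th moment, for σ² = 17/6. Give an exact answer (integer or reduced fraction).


By the scaled semicircle moment identity, m_{2k} = σ^{2k} · C_k with k = 2.
C_2 = (1/(k+1)) · C(2k, k) = (1/3) · C(4, 2) = (1/3) · 6 = 2.
σ^{2k} = (σ²)^k = (17/6)^2 = 289/36.

Therefore m_{4} = σ^{4} · C_2 = (289/36) · 2 = 289/18.


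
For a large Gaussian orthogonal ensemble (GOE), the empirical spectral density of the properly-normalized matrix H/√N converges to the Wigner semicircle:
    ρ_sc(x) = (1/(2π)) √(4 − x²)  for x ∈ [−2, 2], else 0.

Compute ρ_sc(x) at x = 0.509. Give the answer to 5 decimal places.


ρ_sc(x) = (1/(2π)) √(4 − x²). With x = 0.509:
  4 − x² = 4 − (0.509)² = 4 − 0.259081 = 3.740919.
  √(4 − x²) = 1.934146.
  1/(2π) = 0.159155.
  ρ_sc(0.509) = 0.159155 · 1.934146 = 0.307829.

Rounded to 5 decimal places: ρ_sc(0.509) ≈ 0.30783.


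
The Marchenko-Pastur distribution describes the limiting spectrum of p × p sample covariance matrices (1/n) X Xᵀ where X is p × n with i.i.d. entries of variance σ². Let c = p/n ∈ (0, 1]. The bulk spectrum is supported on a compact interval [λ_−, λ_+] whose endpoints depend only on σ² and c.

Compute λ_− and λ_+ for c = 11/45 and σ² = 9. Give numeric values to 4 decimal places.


c = 11/45 = 0.244444; √c = 0.494413.
λ_− = σ² (1 − √c)² = 9 · (1 − 0.494413)² = 9 · (0.505587)² = 2.300562.
λ_+ = σ² (1 + √c)² = 9 · (1 + 0.494413)² = 9 · (1.494413)² = 20.099438.

Rounded to 4 decimal places: λ_− ≈ 2.3006, λ_+ ≈ 20.0994.


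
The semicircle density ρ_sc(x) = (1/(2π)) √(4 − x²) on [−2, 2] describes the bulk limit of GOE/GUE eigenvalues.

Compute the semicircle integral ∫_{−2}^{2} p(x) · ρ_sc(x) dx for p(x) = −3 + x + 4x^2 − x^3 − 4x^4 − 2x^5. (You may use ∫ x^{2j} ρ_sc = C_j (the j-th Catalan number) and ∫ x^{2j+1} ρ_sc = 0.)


Write p(x) = Σ a_i x^i, split into monomials and integrate each against ρ_sc separately.
Using ∫ x^{2j} ρ_sc = C_j = (1/(j+1)) C(2j, j) (Catalan numbers) and ∫ x^{2j+1} ρ_sc = 0 (odd monomials vanish by symmetry):
  i = 0 (even): a_0 · C_{0} = -3 · 1 = -3
  i = 1 (odd): ∫ x^1 ρ_sc = 0 (vanishes)
  i = 2 (even): a_2 · C_{1} = 4 · 1 = 4
  i = 3 (odd): ∫ x^3 ρ_sc = 0 (vanishes)
  i = 4 (even): a_4 · C_{2} = -4 · 2 = -8
  i = 5 (odd): ∫ x^5 ρ_sc = 0 (vanishes)

Summing the contributions: ∫_{−2}^{2} p(x) ρ_sc(x) dx = (-3) + 4 + (-8) = -7.


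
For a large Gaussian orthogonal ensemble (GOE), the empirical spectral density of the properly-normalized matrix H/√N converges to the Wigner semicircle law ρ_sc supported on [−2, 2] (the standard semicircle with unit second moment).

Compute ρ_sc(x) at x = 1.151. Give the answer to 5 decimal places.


ρ_sc(x) = (1/(2π)) √(4 − x²). With x = 1.151:
  4 − x² = 4 − (1.151)² = 4 − 1.324801 = 2.675199.
  √(4 − x²) = 1.635604.
  1/(2π) = 0.159155.
  ρ_sc(1.151) = 0.159155 · 1.635604 = 0.260314.

Rounded to 5 decimal places: ρ_sc(1.151) ≈ 0.26031.


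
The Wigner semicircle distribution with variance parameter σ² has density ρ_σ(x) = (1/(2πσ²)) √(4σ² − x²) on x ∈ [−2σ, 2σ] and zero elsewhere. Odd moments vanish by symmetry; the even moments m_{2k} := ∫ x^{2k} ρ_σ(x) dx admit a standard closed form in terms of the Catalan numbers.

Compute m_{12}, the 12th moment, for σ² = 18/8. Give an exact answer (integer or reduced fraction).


By the scaled semicircle moment identity, m_{2k} = σ^{2k} · C_k with k = 6.
C_6 = (1/(k+1)) · C(2k, k) = (1/7) · C(12, 6) = (1/7) · 924 = 132.
σ^{2k} = (σ²)^k = (18/8)^6 = 531441/4096.

Therefore m_{12} = σ^{12} · C_6 = (531441/4096) · 132 = 17537553/1024.


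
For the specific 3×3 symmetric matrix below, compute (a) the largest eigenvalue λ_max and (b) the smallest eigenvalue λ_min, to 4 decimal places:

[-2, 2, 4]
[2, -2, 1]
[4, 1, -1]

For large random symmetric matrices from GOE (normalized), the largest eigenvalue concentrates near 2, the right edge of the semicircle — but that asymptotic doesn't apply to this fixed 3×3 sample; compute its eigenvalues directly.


Since M is real symmetric, all three eigenvalues are real; they are the roots of det(λI − M) = λ³ − (tr M) λ² + s λ − det M, where s is the sum of the principal 2×2 minors.
tr M = -2 + (-2) + (-1) = -5.
s = ((-2)·(-2) − 2²) + ((-2)·(-1) − 4²) + ((-2)·(-1) − 1²) = 0 + (-14) + 1 = -13.
det M (expand along row 1) = (-2)·1 − 2·(-6) + 4·10 = 50.
Characteristic polynomial: λ³ + 5λ² − 13λ − 50 = 0.
Substitute λ = y + (tr M)/3 = y − 1.666667 to remove the quadratic term: y³ + p·y + q = 0 with p = s − (tr M)²/3 = -21.333333 and q = −2(tr M)³/27 + (tr M)·s/3 − det M = -19.074074.
Three real roots ⇒ use the trigonometric (Viète) form: r = 2√(−p/3) = 5.333333, φ = arccos(3q/(p·r)) = arccos(0.502930) = 1.043811 rad.
y_k = r·cos(φ/3 − 2πk/3) for k = 0, 1, 2 gives y = 5.013750, -0.932052, -4.081698.
λ_k = y_k − 1.666667 gives λ = 3.3471, -2.5987, -5.7484 (check: the sum is -5.0000 = tr M).

Hence λ_max = 3.3471 and λ_min = -5.7484.


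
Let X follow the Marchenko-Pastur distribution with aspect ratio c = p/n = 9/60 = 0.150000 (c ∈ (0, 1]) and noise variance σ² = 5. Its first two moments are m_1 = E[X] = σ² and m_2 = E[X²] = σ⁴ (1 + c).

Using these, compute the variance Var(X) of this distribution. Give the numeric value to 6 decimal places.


m_1 = E[X] = σ² = 5, so m_1² = 25.
m_2 = E[X²] = σ⁴ (1 + c) = 25 · (1 + 0.150000) = 25 · 1.150000 = 28.750000.
(Note m_2 − m_1² simplifies to c · σ⁴ = 0.150000 · 25.)

Var(X) = m_2 − m_1² = 28.750000 − 25 = 3.750000.


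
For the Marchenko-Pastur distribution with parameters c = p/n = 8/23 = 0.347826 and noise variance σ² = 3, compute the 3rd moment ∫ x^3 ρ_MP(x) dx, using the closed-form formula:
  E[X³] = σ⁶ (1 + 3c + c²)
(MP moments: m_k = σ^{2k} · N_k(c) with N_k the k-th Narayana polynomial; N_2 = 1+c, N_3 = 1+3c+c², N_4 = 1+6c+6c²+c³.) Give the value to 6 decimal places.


E[X³] = σ⁶ (1 + 3c + c²) (third MP moment). With σ² = 3 (so σ⁶ = 27) and c = 8/23 = 0.347826: E[X³] = 27 · (1 + 3·0.347826 + (0.347826)²) = 27 · 2.164461.

So E[X^3] = 58.440454.


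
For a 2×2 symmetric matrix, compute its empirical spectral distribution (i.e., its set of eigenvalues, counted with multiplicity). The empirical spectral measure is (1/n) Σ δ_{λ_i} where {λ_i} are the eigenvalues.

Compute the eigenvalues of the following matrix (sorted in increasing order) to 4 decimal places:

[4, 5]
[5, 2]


Since M is real symmetric, both eigenvalues are real; they are the roots of det(λI − M) = λ² − (tr M) λ + det M.
tr M = 4 + 2 = 6.
det M = 4·2 − 5² = 8 − 25 = -17.
Characteristic polynomial: λ² − 6λ − 17 = 0.
Discriminant Δ = (tr M)² − 4·det M = 36 − (-68) = 104; √Δ = 10.198039.
λ = (tr M ± √Δ)/2 = (6 ± 10.198039)/2, giving (tr M − √Δ)/2 = -2.0990 and (tr M + √Δ)/2 = 8.0990.

Eigenvalues sorted in increasing order: [-2.0990, 8.0990].


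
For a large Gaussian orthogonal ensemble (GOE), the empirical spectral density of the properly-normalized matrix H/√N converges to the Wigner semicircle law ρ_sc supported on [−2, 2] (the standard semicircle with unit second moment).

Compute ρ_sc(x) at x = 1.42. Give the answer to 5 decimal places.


ρ_sc(x) = (1/(2π)) √(4 − x²). With x = 1.42:
  4 − x² = 4 − (1.42)² = 4 − 2.016400 = 1.983600.
  √(4 − x²) = 1.408403.
  1/(2π) = 0.159155.
  ρ_sc(1.42) = 0.159155 · 1.408403 = 0.224154.

Rounded to 5 decimal places: ρ_sc(1.42) ≈ 0.22415.


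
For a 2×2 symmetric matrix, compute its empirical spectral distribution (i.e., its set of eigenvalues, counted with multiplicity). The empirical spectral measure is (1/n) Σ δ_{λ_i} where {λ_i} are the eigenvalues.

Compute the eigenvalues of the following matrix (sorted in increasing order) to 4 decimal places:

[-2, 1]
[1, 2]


Since M is real symmetric, both eigenvalues are real; they are the roots of det(λI − M) = λ² − (tr M) λ + det M.
tr M = -2 + 2 = 0.
det M = (-2)·2 − 1² = -4 − 1 = -5.
Characteristic polynomial: λ² − 5 = 0.
Discriminant Δ = (tr M)² − 4·det M = 0 − (-20) = 20; √Δ = 4.472136.
λ = (tr M ± √Δ)/2 = (0 ± 4.472136)/2, giving (tr M − √Δ)/2 = -2.2361 and (tr M + √Δ)/2 = 2.2361.

Eigenvalues sorted in increasing order: [-2.2361, 2.2361].


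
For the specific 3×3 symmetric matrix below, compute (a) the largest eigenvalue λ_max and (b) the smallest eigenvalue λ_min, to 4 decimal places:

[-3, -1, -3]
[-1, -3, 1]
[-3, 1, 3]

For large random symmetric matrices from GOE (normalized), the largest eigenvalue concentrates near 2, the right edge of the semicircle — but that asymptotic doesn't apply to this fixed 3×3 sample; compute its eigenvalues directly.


Since M is real symmetric, all three eigenvalues are real; they are the roots of det(λI − M) = λ³ − (tr M) λ² + s λ − det M, where s is the sum of the principal 2×2 minors.
tr M = -3 + (-3) + 3 = -3.
s = ((-3)·(-3) − (-1)²) + ((-3)·3 − (-3)²) + ((-3)·3 − 1²) = 8 + (-18) + (-10) = -20.
det M (expand along row 1) = (-3)·(-10) − (-1)·0 + (-3)·(-10) = 60.
Characteristic polynomial: λ³ + 3λ² − 20λ − 60 = 0.
Substitute λ = y + (tr M)/3 = y − 1.000000 to remove the quadratic term: y³ + p·y + q = 0 with p = s − (tr M)²/3 = -23.000000 and q = −2(tr M)³/27 + (tr M)·s/3 − det M = -38.000000.
Three real roots ⇒ use the trigonometric (Viète) form: r = 2√(−p/3) = 5.537749, φ = arccos(3q/(p·r)) = arccos(0.895043) = 0.462270 rad.
y_k = r·cos(φ/3 − 2πk/3) for k = 0, 1, 2 gives y = 5.472136, -2.000000, -3.472136.
λ_k = y_k − 1.000000 gives λ = 4.4721, -3.0000, -4.4721 (check: the sum is -3.0000 = tr M).

Hence λ_max = 4.4721 and λ_min = -4.4721.


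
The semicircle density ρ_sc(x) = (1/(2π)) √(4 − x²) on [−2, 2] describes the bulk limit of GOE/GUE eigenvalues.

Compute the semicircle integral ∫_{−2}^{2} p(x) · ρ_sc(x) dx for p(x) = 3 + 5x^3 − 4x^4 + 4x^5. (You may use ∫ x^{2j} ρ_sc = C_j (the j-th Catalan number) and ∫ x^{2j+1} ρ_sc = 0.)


Write p(x) = Σ a_i x^i, split into monomials and integrate each against ρ_sc separately.
Using ∫ x^{2j} ρ_sc = C_j = (1/(j+1)) C(2j, j) (Catalan numbers) and ∫ x^{2j+1} ρ_sc = 0 (odd monomials vanish by symmetry):
  i = 0 (even): a_0 · C_{0} = 3 · 1 = 3
  i = 3 (odd): ∫ x^3 ρ_sc = 0 (vanishes)
  i = 4 (even): a_4 · C_{2} = -4 · 2 = -8
  i = 5 (odd): ∫ x^5 ρ_sc = 0 (vanishes)

Summing the contributions: ∫_{−2}^{2} p(x) ρ_sc(x) dx = 3 + (-8) = -5.


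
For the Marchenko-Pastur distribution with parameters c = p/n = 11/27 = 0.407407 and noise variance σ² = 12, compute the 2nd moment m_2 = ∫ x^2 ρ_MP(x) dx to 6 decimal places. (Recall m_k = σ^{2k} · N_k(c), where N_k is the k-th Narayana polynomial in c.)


E[X²] = σ⁴ (1 + c) (second MP moment). With σ² = 12 (so σ⁴ = 144) and c = 11/27 = 0.407407: E[X²] = 144 · (1 + 0.407407) = 144 · 1.407407.

So E[X^2] = 202.666667.


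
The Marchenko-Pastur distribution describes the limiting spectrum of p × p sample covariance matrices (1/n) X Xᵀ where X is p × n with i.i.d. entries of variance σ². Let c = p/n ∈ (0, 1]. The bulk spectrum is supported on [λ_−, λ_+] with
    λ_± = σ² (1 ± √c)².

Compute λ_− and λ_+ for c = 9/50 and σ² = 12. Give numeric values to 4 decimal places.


c = 9/50 = 0.180000; √c = 0.424264.
λ_− = σ² (1 − √c)² = 12 · (1 − 0.424264)² = 12 · (0.575736)² = 3.977662.
λ_+ = σ² (1 + √c)² = 12 · (1 + 0.424264)² = 12 · (1.424264)² = 24.342338.

Rounded to 4 decimal places: λ_− ≈ 3.9777, λ_+ ≈ 24.3423.


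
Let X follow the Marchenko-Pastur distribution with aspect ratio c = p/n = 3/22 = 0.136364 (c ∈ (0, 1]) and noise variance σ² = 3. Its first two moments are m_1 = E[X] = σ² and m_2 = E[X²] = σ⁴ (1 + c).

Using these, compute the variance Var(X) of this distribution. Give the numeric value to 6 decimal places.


m_1 = E[X] = σ² = 3, so m_1² = 9.
m_2 = E[X²] = σ⁴ (1 + c) = 9 · (1 + 0.136364) = 9 · 1.136364 = 10.227273.
(Note m_2 − m_1² simplifies to c · σ⁴ = 0.136364 · 9.)

Var(X) = m_2 − m_1² = 10.227273 − 9 = 1.227273.


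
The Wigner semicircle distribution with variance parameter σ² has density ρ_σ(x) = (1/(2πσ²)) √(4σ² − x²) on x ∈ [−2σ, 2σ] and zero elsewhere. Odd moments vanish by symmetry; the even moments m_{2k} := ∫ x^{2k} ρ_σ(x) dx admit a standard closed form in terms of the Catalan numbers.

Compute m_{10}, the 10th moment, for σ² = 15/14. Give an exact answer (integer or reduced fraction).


By the scaled semicircle moment identity, m_{2k} = σ^{2k} · C_k with k = 5.
C_5 = (1/(k+1)) · C(2k, k) = (1/6) · C(10, 5) = (1/6) · 252 = 42.
σ^{2k} = (σ²)^k = (15/14)^5 = 759375/537824.

Therefore m_{10} = σ^{10} · C_5 = (759375/537824) · 42 = 2278125/38416.


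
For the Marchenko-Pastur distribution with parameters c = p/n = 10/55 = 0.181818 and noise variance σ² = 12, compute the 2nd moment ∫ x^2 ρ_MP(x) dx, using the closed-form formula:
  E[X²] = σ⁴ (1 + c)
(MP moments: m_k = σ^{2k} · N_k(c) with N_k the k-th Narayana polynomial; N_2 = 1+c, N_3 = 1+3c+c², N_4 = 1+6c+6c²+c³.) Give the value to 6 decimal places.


E[X²] = σ⁴ (1 + c) (second MP moment). With σ² = 12 (so σ⁴ = 144) and c = 10/55 = 0.181818: E[X²] = 144 · (1 + 0.181818) = 144 · 1.181818.

So E[X^2] = 170.181818.


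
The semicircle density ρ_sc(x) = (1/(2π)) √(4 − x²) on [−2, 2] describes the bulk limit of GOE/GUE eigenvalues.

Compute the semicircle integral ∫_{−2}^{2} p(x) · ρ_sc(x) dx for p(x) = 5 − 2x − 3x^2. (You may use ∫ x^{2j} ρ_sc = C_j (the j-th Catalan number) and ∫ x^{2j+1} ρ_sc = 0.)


Write p(x) = Σ a_i x^i, split into monomials and integrate each against ρ_sc separately.
Using ∫ x^{2j} ρ_sc = C_j = (1/(j+1)) C(2j, j) (Catalan numbers) and ∫ x^{2j+1} ρ_sc = 0 (odd monomials vanish by symmetry):
  i = 0 (even): a_0 · C_{0} = 5 · 1 = 5
  i = 1 (odd): ∫ x^1 ρ_sc = 0 (vanishes)
  i = 2 (even): a_2 · C_{1} = -3 · 1 = -3

Summing the contributions: ∫_{−2}^{2} p(x) ρ_sc(x) dx = 5 + (-3) = 2.


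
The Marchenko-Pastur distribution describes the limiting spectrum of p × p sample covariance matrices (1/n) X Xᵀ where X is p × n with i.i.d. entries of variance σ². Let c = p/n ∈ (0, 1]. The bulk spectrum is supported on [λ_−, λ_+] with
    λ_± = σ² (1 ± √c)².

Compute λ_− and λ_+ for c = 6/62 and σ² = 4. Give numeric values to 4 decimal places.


c = 6/62 = 0.096774; √c = 0.311086.
λ_− = σ² (1 − √c)² = 4 · (1 − 0.311086)² = 4 · (0.688914)² = 1.898413.
λ_+ = σ² (1 + √c)² = 4 · (1 + 0.311086)² = 4 · (1.311086)² = 6.875781.

Rounded to 4 decimal places: λ_− ≈ 1.8984, λ_+ ≈ 6.8758.


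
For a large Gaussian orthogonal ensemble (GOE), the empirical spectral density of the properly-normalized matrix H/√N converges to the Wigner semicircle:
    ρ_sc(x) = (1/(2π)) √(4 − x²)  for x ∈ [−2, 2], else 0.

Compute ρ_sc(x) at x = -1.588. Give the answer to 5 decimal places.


ρ_sc(x) = (1/(2π)) √(4 − x²). With x = -1.588:
  4 − x² = 4 − (-1.588)² = 4 − 2.521744 = 1.478256.
  √(4 − x²) = 1.215836.
  1/(2π) = 0.159155.
  ρ_sc(-1.588) = 0.159155 · 1.215836 = 0.193506.

Rounded to 5 decimal places: ρ_sc(-1.588) ≈ 0.19351.


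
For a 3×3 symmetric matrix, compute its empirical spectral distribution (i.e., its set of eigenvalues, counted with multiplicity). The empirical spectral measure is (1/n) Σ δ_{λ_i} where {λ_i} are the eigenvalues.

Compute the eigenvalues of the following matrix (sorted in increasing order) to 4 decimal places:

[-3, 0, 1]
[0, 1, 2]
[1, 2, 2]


Since M is real symmetric, all three eigenvalues are real; they are the roots of det(λI − M) = λ³ − (tr M) λ² + s λ − det M, where s is the sum of the principal 2×2 minors.
tr M = -3 + 1 + 2 = 0.
s = ((-3)·1 − 0²) + ((-3)·2 − 1²) + (1·2 − 2²) = -3 + (-7) + (-2) = -12.
det M (expand along row 1) = (-3)·(-2) − 0·(-2) + 1·(-1) = 5.
Characteristic polynomial: λ³ − 12λ − 5 = 0.
Substitute λ = y + (tr M)/3 = y + 0.000000 to remove the quadratic term: y³ + p·y + q = 0 with p = s − (tr M)²/3 = -12.000000 and q = −2(tr M)³/27 + (tr M)·s/3 − det M = -5.000000.
Three real roots ⇒ use the trigonometric (Viète) form: r = 2√(−p/3) = 4.000000, φ = arccos(3q/(p·r)) = arccos(0.312500) = 1.252973 rad.
y_k = r·cos(φ/3 − 2πk/3) for k = 0, 1, 2 gives y = 3.656166, -0.422973, -3.233194.
λ_k = y_k + 0.000000 gives λ = 3.6562, -0.4230, -3.2332 (check: the sum is 0.0000 = tr M).

Eigenvalues sorted in increasing order: [-3.2332, -0.4230, 3.6562].


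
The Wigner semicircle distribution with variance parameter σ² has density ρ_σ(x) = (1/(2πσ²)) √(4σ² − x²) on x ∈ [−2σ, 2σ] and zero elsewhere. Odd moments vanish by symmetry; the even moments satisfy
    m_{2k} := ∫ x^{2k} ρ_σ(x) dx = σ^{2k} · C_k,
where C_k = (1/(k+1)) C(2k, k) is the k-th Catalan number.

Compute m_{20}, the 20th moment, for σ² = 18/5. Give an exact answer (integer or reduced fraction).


By the scaled semicircle moment identity, m_{2k} = σ^{2k} · C_k with k = 10.
C_10 = (1/(k+1)) · C(2k, k) = (1/11) · C(20, 10) = (1/11) · 184756 = 16796.
σ^{2k} = (σ²)^k = (18/5)^10 = 3570467226624/9765625.

Therefore m_{20} = σ^{20} · C_10 = (3570467226624/9765625) · 16796 = 59969567538376704/9765625.


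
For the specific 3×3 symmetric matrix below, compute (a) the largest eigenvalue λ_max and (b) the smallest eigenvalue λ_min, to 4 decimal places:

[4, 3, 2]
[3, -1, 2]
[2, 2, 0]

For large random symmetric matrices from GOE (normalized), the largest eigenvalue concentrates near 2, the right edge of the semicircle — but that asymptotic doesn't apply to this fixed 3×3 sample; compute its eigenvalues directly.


Since M is real symmetric, all three eigenvalues are real; they are the roots of det(λI − M) = λ³ − (tr M) λ² + s λ − det M, where s is the sum of the principal 2×2 minors.
tr M = 4 + (-1) + 0 = 3.
s = (4·(-1) − 3²) + (4·0 − 2²) + ((-1)·0 − 2²) = -13 + (-4) + (-4) = -21.
det M (expand along row 1) = 4·(-4) − 3·(-4) + 2·8 = 12.
Characteristic polynomial: λ³ − 3λ² − 21λ − 12 = 0.
Substitute λ = y + (tr M)/3 = y + 1.000000 to remove the quadratic term: y³ + p·y + q = 0 with p = s − (tr M)²/3 = -24.000000 and q = −2(tr M)³/27 + (tr M)·s/3 − det M = -35.000000.
Three real roots ⇒ use the trigonometric (Viète) form: r = 2√(−p/3) = 5.656854, φ = arccos(3q/(p·r)) = arccos(0.773398) = 0.686612 rad.
y_k = r·cos(φ/3 − 2πk/3) for k = 0, 1, 2 gives y = 5.509342, -1.643201, -3.866141.
λ_k = y_k + 1.000000 gives λ = 6.5093, -0.6432, -2.8661 (check: the sum is 3.0000 = tr M).

Hence λ_max = 6.5093 and λ_min = -2.8661.


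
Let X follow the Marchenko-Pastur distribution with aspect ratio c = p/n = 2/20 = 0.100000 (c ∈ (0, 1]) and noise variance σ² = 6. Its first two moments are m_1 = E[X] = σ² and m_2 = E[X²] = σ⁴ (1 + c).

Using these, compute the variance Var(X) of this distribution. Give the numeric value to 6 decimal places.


m_1 = E[X] = σ² = 6, so m_1² = 36.
m_2 = E[X²] = σ⁴ (1 + c) = 36 · (1 + 0.100000) = 36 · 1.100000 = 39.600000.
(Note m_2 − m_1² simplifies to c · σ⁴ = 0.100000 · 36.)

Var(X) = m_2 − m_1² = 39.600000 − 36 = 3.600000.


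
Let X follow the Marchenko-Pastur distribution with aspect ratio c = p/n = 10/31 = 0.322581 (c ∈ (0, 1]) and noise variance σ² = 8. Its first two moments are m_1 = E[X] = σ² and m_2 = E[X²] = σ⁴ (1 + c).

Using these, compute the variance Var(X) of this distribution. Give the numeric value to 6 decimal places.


m_1 = E[X] = σ² = 8, so m_1² = 64.
m_2 = E[X²] = σ⁴ (1 + c) = 64 · (1 + 0.322581) = 64 · 1.322581 = 84.645161.
(Note m_2 − m_1² simplifies to c · σ⁴ = 0.322581 · 64.)

Var(X) = m_2 − m_1² = 84.645161 − 64 = 20.645161.


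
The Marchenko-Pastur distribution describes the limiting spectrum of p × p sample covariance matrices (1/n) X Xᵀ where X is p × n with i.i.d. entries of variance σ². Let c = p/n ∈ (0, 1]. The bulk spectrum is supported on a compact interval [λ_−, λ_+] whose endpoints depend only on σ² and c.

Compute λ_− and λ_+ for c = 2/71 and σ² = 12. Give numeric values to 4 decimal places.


c = 2/71 = 0.028169; √c = 0.167836.
λ_− = σ² (1 − √c)² = 12 · (1 − 0.167836)² = 12 · (0.832164)² = 8.309958.
λ_+ = σ² (1 + √c)² = 12 · (1 + 0.167836)² = 12 · (1.167836)² = 16.366099.

Rounded to 4 decimal places: λ_− ≈ 8.3100, λ_+ ≈ 16.3661.
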